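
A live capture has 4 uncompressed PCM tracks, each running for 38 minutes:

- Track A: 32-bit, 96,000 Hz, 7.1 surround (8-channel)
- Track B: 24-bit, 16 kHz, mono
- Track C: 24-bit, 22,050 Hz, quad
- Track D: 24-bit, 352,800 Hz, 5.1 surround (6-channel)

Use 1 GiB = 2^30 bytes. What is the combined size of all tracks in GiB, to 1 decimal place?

38 minutes = 2,280 s.
Track A: 96,000 × 2,280 × 4 × 8 = 7,004,160,000 bytes.
Track B: 16,000 × 2,280 × 3 × 1 = 109,440,000 bytes.
Track C: 22,050 × 2,280 × 3 × 4 = 603,288,000 bytes.
Track D: 352,800 × 2,280 × 3 × 6 = 14,478,912,000 bytes.
Total = 22,195,800,000 bytes = 20.7 GiB.

20.7 GiB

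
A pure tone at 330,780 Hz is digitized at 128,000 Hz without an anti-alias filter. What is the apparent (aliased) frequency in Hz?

Nyquist = 128,000/2 = 64,000 Hz; 330,780 Hz exceeds it.
Alias = |330,780 − 3×128,000| = |330,780 − 384,000| = 53,220 Hz.

53,220 Hz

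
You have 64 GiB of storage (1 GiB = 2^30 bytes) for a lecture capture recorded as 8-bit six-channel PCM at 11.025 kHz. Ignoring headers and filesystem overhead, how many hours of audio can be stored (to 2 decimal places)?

288.57 hours

Uncompressed byte rate = 11,025 × 1 × 6 = 66,150 bytes/s.
Capacity = 64 × 1,073,741,824 = 68,719,476,736 bytes.
68,719,476,736 / 66,150 ≈ 1038843.19 s → 288.57 hours.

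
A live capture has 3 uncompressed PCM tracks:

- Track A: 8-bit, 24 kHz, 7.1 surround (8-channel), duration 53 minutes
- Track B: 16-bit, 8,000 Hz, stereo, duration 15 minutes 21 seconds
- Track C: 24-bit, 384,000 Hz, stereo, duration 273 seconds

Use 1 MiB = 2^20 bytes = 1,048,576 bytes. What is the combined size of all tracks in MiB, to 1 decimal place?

1210.2 MiB

Track A: 53 minutes = 3,180 s; 24,000 × 3,180 × 1 × 8 = 610,560,000 bytes.
Track B: 15 minutes 21 seconds = 921 s; 8,000 × 921 × 2 × 2 = 29,472,000 bytes.
Track C: 384,000 × 273 × 3 × 2 = 628,992,000 bytes.
Total = 1,269,024,000 bytes = 1210.2 MiB.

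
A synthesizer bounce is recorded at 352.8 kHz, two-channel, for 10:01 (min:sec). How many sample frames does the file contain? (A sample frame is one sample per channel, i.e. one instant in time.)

212,032,800 sample frames

10:01 (min:sec) = 601 s.
352,800 samples/s × 601 s = 212,032,800 frames.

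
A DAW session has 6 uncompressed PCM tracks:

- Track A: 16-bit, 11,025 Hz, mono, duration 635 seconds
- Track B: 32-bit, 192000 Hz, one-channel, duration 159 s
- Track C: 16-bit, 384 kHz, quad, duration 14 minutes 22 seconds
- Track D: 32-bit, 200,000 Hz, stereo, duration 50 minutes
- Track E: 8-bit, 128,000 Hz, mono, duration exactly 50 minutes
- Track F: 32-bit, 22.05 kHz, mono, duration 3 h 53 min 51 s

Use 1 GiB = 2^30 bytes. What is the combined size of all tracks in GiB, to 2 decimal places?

Track A: 11,025 × 635 × 2 × 1 = 14,001,750 bytes.
Track B: 192,000 × 159 × 4 × 1 = 122,112,000 bytes.
Track C: 14 minutes 22 seconds = 862 s; 384,000 × 862 × 2 × 4 = 2,648,064,000 bytes.
Track D: 50 minutes = 3,000 s; 200,000 × 3,000 × 4 × 2 = 4,800,000,000 bytes.
Track E: exactly 50 minutes = 3,000 s; 128,000 × 3,000 × 1 × 1 = 384,000,000 bytes.
Track F: 3 h 53 min 51 s = 14,031 s; 22,050 × 14,031 × 4 × 1 = 1,237,534,200 bytes.
Total = 9,205,711,950 bytes = 8.57 GiB.

8.57 GiB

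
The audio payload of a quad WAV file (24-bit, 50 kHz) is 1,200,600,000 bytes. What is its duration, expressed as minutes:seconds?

33:21

Byte rate = 50,000 × 3 × 4 = 600,000 bytes/s.
Duration = 1,200,600,000 / 600,000 = 2,001 s.
2,001 s = 33:21.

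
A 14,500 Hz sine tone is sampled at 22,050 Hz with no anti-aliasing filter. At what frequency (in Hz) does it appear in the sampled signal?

7,550 Hz

Nyquist = 22,050/2 = 11,025 Hz; 14,500 Hz exceeds it.
Alias = |14,500 − 1×22,050| = |14,500 − 22,050| = 7,550 Hz.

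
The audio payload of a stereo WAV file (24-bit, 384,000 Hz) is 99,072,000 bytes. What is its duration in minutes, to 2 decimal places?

0.72 minutes

Byte rate = 384,000 × 3 × 2 = 2,304,000 bytes/s.
Duration = 99,072,000 / 2,304,000 = 43 s.
43 s / 60 = 0.72 minutes.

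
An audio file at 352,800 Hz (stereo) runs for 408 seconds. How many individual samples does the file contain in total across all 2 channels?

352,800 × 408 s × 2 ch = 287,884,800 samples.

287,884,800 samples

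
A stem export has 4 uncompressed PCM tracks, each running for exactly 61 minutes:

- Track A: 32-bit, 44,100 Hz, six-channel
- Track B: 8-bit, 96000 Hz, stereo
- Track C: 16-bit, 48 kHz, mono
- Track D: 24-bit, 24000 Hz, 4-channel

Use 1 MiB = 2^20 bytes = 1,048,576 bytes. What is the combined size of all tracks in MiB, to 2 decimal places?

5704.79 MiB

exactly 61 minutes = 3,660 s.
Track A: 44,100 × 3,660 × 4 × 6 = 3,873,744,000 bytes.
Track B: 96,000 × 3,660 × 1 × 2 = 702,720,000 bytes.
Track C: 48,000 × 3,660 × 2 × 1 = 351,360,000 bytes.
Track D: 24,000 × 3,660 × 3 × 4 = 1,054,080,000 bytes.
Total = 5,981,904,000 bytes = 5704.79 MiB.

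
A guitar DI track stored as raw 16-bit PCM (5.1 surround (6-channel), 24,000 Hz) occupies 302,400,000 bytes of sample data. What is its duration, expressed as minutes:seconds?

17:30

Byte rate = 24,000 × 2 × 6 = 288,000 bytes/s.
Duration = 302,400,000 / 288,000 = 1,050 s.
1,050 s = 17:30.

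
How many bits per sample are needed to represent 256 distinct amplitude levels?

log2(256) = 8.

8 bits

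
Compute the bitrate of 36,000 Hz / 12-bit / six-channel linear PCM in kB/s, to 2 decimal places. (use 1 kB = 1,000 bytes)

Bit rate = 36,000 × 12 × 6 = 2,592,000 bits/s.
2,592,000 / 8 = 324,000 B/s = 324.00 kB/s.

324.00 kB/s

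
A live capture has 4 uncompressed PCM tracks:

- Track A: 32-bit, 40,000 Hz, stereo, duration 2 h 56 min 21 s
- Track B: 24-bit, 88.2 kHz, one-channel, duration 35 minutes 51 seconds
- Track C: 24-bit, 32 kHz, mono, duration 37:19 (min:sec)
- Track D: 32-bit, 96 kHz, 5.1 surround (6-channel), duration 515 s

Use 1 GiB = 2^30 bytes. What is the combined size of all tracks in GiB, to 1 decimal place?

5.0 GiB

Track A: 2 h 56 min 21 s = 10,581 s; 40,000 × 10,581 × 4 × 2 = 3,385,920,000 bytes.
Track B: 35 minutes 51 seconds = 2,151 s; 88,200 × 2,151 × 3 × 1 = 569,154,600 bytes.
Track C: 37:19 (min:sec) = 2,239 s; 32,000 × 2,239 × 3 × 1 = 214,944,000 bytes.
Track D: 96,000 × 515 × 4 × 6 = 1,186,560,000 bytes.
Total = 5,356,578,600 bytes = 5.0 GiB.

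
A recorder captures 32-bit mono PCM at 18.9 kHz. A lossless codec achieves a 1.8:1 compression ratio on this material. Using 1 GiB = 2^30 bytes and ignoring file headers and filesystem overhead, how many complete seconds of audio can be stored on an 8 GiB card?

204,522 seconds

Uncompressed byte rate = 18,900 × 4 × 1 = 75,600 bytes/s.
After 1.8:1 compression, effective rate ≈ 42000 bytes/s.
Capacity = 8 × 1,073,741,824 = 8,589,934,592 bytes.
8,589,934,592 / effective rate ≈ 204522.25 s → 204,522 seconds.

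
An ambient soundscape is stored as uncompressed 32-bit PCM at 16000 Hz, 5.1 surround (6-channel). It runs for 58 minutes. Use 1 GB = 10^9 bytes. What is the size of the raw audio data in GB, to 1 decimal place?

Duration = 58 minutes = 3,480 s.
Bytes = 16,000 samples/s × 3,480 s × 4 bytes/sample × 6 ch = 1,336,320,000 bytes.
1,336,320,000 / 1,000,000,000 = 1.3 GB.

1.3 GB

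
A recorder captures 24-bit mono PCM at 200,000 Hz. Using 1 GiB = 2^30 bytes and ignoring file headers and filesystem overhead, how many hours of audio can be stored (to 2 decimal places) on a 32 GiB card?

15.91 hours

Uncompressed byte rate = 200,000 × 3 × 1 = 600,000 bytes/s.
Capacity = 32 × 1,073,741,824 = 34,359,738,368 bytes.
34,359,738,368 / 600,000 ≈ 57266.23 s → 15.91 hours.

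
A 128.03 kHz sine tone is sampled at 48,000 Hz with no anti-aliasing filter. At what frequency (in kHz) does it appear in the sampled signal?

Nyquist = 48,000/2 = 24,000 Hz; 128,030 Hz exceeds it.
Alias = |128,030 − 3×48,000| = |128,030 − 144,000| = 15,970 Hz = 15.97 kHz.

15.97 kHz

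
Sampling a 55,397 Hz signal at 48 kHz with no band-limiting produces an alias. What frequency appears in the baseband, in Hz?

Nyquist = 48,000/2 = 24,000 Hz; 55,397 Hz exceeds it.
Alias = |55,397 − 1×48,000| = |55,397 − 48,000| = 7,397 Hz.

7,397 Hz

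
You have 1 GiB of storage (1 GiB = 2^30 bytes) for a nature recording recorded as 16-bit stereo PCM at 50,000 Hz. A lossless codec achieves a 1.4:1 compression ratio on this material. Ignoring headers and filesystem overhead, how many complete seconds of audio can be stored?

7,516 seconds

Uncompressed byte rate = 50,000 × 2 × 2 = 200,000 bytes/s.
After 1.4:1 compression, effective rate ≈ 142857.14 bytes/s.
Capacity = 1 × 1,073,741,824 = 1,073,741,824 bytes.
1,073,741,824 / effective rate ≈ 7516.19 s → 7,516 seconds.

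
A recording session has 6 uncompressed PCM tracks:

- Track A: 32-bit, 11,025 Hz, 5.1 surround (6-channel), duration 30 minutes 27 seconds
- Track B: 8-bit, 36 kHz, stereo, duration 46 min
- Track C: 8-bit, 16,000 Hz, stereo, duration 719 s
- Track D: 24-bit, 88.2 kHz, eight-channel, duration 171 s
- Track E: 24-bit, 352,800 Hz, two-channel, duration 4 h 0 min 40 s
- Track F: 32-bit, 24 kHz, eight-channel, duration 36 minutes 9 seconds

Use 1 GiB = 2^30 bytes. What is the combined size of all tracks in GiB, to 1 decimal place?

Track A: 30 minutes 27 seconds = 1,827 s; 11,025 × 1,827 × 4 × 6 = 483,424,200 bytes.
Track B: 46 min = 2,760 s; 36,000 × 2,760 × 1 × 2 = 198,720,000 bytes.
Track C: 16,000 × 719 × 1 × 2 = 23,008,000 bytes.
Track D: 88,200 × 171 × 3 × 8 = 361,972,800 bytes.
Track E: 4 h 0 min 40 s = 14,440 s; 352,800 × 14,440 × 3 × 2 = 30,566,592,000 bytes.
Track F: 36 minutes 9 seconds = 2,169 s; 24,000 × 2,169 × 4 × 8 = 1,665,792,000 bytes.
Total = 33,299,509,000 bytes = 31.0 GiB.

31.0 GiB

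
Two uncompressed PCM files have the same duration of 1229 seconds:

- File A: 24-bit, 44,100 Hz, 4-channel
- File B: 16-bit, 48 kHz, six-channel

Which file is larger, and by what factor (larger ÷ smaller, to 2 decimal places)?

File A: 44,100 × 3 × 4 = 529,200 bytes/s.
File B: 48,000 × 2 × 6 = 576,000 bytes/s.
File B is larger; ratio = 707,904,000 / 650,386,800 = 1.09.

File B, by a factor of 1.09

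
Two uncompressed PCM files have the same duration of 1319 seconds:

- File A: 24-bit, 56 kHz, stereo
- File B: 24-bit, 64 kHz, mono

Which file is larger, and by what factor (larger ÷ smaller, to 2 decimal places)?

File A, by a factor of 1.75

File A: 56,000 × 3 × 2 = 336,000 bytes/s.
File B: 64,000 × 3 × 1 = 192,000 bytes/s.
File A is larger; ratio = 443,184,000 / 253,248,000 = 1.75.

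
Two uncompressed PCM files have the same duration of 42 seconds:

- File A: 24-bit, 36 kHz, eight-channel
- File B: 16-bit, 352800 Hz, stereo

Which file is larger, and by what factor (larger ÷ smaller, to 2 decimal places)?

File A: 36,000 × 3 × 8 = 864,000 bytes/s.
File B: 352,800 × 2 × 2 = 1,411,200 bytes/s.
File B is larger; ratio = 59,270,400 / 36,288,000 = 1.63.

File B, by a factor of 1.63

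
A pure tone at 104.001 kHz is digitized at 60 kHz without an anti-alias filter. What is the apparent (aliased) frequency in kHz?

Nyquist = 60,000/2 = 30,000 Hz; 104,001 Hz exceeds it.
Alias = |104,001 − 2×60,000| = |104,001 − 120,000| = 15,999 Hz = 15.999 kHz.

15.999 kHz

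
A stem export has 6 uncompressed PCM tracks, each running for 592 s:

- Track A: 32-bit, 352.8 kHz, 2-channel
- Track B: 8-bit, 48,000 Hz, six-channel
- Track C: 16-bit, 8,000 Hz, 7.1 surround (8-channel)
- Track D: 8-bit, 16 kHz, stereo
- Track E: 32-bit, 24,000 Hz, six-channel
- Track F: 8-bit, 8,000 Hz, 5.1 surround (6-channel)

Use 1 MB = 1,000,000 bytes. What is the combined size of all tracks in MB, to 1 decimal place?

Track A: 352,800 × 592 × 4 × 2 = 1,670,860,800 bytes.
Track B: 48,000 × 592 × 1 × 6 = 170,496,000 bytes.
Track C: 8,000 × 592 × 2 × 8 = 75,776,000 bytes.
Track D: 16,000 × 592 × 1 × 2 = 18,944,000 bytes.
Track E: 24,000 × 592 × 4 × 6 = 340,992,000 bytes.
Track F: 8,000 × 592 × 1 × 6 = 28,416,000 bytes.
Total = 2,305,484,800 bytes = 2305.5 MB.

2305.5 MB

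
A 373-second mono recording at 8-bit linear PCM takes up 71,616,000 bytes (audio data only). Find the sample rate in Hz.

Bytes = sample_rate × seconds × bytes_per_sample × channels.
sample_rate = 71,616,000 / (373 × 1 × 1) = 71,616,000 / 373 = 192,000 Hz.

192,000 Hz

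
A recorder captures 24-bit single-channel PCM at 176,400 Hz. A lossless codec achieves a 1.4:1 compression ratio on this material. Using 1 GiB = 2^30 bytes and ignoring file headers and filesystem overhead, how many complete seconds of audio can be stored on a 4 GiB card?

11,362 seconds

Uncompressed byte rate = 176,400 × 3 × 1 = 529,200 bytes/s.
After 1.4:1 compression, effective rate ≈ 378000 bytes/s.
Capacity = 4 × 1,073,741,824 = 4,294,967,296 bytes.
4,294,967,296 / effective rate ≈ 11362.35 s → 11,362 seconds.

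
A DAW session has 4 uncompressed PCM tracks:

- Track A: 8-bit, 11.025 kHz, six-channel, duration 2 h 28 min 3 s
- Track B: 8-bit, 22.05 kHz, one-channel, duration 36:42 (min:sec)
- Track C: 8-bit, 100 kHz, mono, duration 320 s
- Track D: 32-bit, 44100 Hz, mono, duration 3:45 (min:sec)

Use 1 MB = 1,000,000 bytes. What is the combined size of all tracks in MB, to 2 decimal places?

707.85 MB

Track A: 2 h 28 min 3 s = 8,883 s; 11,025 × 8,883 × 1 × 6 = 587,610,450 bytes.
Track B: 36:42 (min:sec) = 2,202 s; 22,050 × 2,202 × 1 × 1 = 48,554,100 bytes.
Track C: 100,000 × 320 × 1 × 1 = 32,000,000 bytes.
Track D: 3:45 (min:sec) = 225 s; 44,100 × 225 × 4 × 1 = 39,690,000 bytes.
Total = 707,854,550 bytes = 707.85 MB.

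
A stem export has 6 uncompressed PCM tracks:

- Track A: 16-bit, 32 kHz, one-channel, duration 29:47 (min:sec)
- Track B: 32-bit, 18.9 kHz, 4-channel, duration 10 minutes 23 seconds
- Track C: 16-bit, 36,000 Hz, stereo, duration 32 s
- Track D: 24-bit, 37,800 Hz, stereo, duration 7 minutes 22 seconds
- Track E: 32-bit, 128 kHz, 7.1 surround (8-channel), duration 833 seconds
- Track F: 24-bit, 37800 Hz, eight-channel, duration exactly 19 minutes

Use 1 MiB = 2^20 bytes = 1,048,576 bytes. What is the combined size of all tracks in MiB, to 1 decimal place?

4628.9 MiB

Track A: 29:47 (min:sec) = 1,787 s; 32,000 × 1,787 × 2 × 1 = 114,368,000 bytes.
Track B: 10 minutes 23 seconds = 623 s; 18,900 × 623 × 4 × 4 = 188,395,200 bytes.
Track C: 36,000 × 32 × 2 × 2 = 4,608,000 bytes.
Track D: 7 minutes 22 seconds = 442 s; 37,800 × 442 × 3 × 2 = 100,245,600 bytes.
Track E: 128,000 × 833 × 4 × 8 = 3,411,968,000 bytes.
Track F: exactly 19 minutes = 1,140 s; 37,800 × 1,140 × 3 × 8 = 1,034,208,000 bytes.
Total = 4,853,792,800 bytes = 4628.9 MiB.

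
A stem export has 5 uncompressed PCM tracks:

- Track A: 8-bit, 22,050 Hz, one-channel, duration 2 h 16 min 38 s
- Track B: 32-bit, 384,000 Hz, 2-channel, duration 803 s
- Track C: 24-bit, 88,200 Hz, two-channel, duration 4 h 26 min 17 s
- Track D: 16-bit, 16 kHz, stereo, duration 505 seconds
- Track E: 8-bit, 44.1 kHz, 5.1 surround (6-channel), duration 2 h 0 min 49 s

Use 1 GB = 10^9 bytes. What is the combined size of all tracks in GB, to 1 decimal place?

13.1 GB

Track A: 2 h 16 min 38 s = 8,198 s; 22,050 × 8,198 × 1 × 1 = 180,765,900 bytes.
Track B: 384,000 × 803 × 4 × 2 = 2,466,816,000 bytes.
Track C: 4 h 26 min 17 s = 15,977 s; 88,200 × 15,977 × 3 × 2 = 8,455,028,400 bytes.
Track D: 16,000 × 505 × 2 × 2 = 32,320,000 bytes.
Track E: 2 h 0 min 49 s = 7,249 s; 44,100 × 7,249 × 1 × 6 = 1,918,085,400 bytes.
Total = 13,053,015,700 bytes = 13.1 GB.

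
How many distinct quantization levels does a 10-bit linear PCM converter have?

1,024 levels

2^10 = 1,024.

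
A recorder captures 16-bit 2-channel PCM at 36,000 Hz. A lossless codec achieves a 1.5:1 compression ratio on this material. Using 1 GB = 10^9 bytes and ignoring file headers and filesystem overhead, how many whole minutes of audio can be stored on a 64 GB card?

11,111 minutes

Uncompressed byte rate = 36,000 × 2 × 2 = 144,000 bytes/s.
After 1.5:1 compression, effective rate ≈ 96000 bytes/s.
Capacity = 64 × 1,000,000,000 = 64,000,000,000 bytes.
64,000,000,000 / effective rate ≈ 666666.67 s → 11,111 minutes.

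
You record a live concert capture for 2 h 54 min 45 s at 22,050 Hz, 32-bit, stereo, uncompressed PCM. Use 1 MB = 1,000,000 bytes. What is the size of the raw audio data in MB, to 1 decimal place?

1849.6 MB

Duration = 2 h 54 min 45 s = 10,485 s.
Bytes = 22,050 samples/s × 10,485 s × 4 bytes/sample × 2 ch = 1,849,554,000 bytes.
1,849,554,000 / 1,000,000 = 1849.6 MB.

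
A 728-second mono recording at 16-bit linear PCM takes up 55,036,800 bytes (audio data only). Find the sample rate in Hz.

37,800 Hz

Bytes = sample_rate × seconds × bytes_per_sample × channels.
sample_rate = 55,036,800 / (728 × 2 × 1) = 55,036,800 / 1,456 = 37,800 Hz.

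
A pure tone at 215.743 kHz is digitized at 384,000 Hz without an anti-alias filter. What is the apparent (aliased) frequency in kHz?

168.257 kHz

Nyquist = 384,000/2 = 192,000 Hz; 215,743 Hz exceeds it.
Alias = |215,743 − 1×384,000| = |215,743 − 384,000| = 168,257 Hz = 168.257 kHz.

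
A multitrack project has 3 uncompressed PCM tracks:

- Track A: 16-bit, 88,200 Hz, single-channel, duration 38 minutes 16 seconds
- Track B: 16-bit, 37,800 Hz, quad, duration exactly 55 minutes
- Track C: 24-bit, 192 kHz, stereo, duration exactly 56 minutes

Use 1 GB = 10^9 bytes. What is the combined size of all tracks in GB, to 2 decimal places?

5.27 GB

Track A: 38 minutes 16 seconds = 2,296 s; 88,200 × 2,296 × 2 × 1 = 405,014,400 bytes.
Track B: exactly 55 minutes = 3,300 s; 37,800 × 3,300 × 2 × 4 = 997,920,000 bytes.
Track C: exactly 56 minutes = 3,360 s; 192,000 × 3,360 × 3 × 2 = 3,870,720,000 bytes.
Total = 5,273,654,400 bytes = 5.27 GB.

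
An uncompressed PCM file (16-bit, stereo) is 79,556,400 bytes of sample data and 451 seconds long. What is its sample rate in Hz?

Bytes = sample_rate × seconds × bytes_per_sample × channels.
sample_rate = 79,556,400 / (451 × 2 × 2) = 79,556,400 / 1,804 = 44,100 Hz.

44,100 Hz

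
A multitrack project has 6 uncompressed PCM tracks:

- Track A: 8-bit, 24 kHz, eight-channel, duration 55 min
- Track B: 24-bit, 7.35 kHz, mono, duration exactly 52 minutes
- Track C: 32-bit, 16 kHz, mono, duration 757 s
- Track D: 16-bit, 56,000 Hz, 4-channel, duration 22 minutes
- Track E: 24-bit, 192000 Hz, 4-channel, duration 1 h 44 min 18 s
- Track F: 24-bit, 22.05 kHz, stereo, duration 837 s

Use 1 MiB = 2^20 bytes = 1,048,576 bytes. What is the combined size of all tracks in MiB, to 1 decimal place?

Track A: 55 min = 3,300 s; 24,000 × 3,300 × 1 × 8 = 633,600,000 bytes.
Track B: exactly 52 minutes = 3,120 s; 7,350 × 3,120 × 3 × 1 = 68,796,000 bytes.
Track C: 16,000 × 757 × 4 × 1 = 48,448,000 bytes.
Track D: 22 minutes = 1,320 s; 56,000 × 1,320 × 2 × 4 = 591,360,000 bytes.
Track E: 1 h 44 min 18 s = 6,258 s; 192,000 × 6,258 × 3 × 4 = 14,418,432,000 bytes.
Track F: 22,050 × 837 × 3 × 2 = 110,735,100 bytes.
Total = 15,871,371,100 bytes = 15136.1 MiB.

15136.1 MiB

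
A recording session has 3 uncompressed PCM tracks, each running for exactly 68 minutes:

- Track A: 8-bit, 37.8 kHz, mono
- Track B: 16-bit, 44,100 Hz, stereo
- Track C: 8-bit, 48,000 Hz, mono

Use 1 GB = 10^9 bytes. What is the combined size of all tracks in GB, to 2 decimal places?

1.07 GB

exactly 68 minutes = 4,080 s.
Track A: 37,800 × 4,080 × 1 × 1 = 154,224,000 bytes.
Track B: 44,100 × 4,080 × 2 × 2 = 719,712,000 bytes.
Track C: 48,000 × 4,080 × 1 × 1 = 195,840,000 bytes.
Total = 1,069,776,000 bytes = 1.07 GB.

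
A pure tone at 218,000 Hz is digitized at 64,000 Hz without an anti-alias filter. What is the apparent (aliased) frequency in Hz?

Nyquist = 64,000/2 = 32,000 Hz; 218,000 Hz exceeds it.
Alias = |218,000 − 3×64,000| = |218,000 − 192,000| = 26,000 Hz.

26,000 Hz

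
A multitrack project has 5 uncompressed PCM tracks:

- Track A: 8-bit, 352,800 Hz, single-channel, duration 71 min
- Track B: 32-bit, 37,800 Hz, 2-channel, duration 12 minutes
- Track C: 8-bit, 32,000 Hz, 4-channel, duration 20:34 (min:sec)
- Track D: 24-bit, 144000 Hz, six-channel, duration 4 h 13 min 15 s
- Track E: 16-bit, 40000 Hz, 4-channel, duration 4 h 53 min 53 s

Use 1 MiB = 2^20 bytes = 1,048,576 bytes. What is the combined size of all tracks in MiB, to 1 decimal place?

44733.6 MiB

Track A: 71 min = 4,260 s; 352,800 × 4,260 × 1 × 1 = 1,502,928,000 bytes.
Track B: 12 minutes = 720 s; 37,800 × 720 × 4 × 2 = 217,728,000 bytes.
Track C: 20:34 (min:sec) = 1,234 s; 32,000 × 1,234 × 1 × 4 = 157,952,000 bytes.
Track D: 4 h 13 min 15 s = 15,195 s; 144,000 × 15,195 × 3 × 6 = 39,385,440,000 bytes.
Track E: 4 h 53 min 53 s = 17,633 s; 40,000 × 17,633 × 2 × 4 = 5,642,560,000 bytes.
Total = 46,906,608,000 bytes = 44733.6 MiB.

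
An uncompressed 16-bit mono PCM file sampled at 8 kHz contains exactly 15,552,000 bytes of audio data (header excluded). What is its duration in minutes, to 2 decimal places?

Byte rate = 8,000 × 2 × 1 = 16,000 bytes/s.
Duration = 15,552,000 / 16,000 = 972 s.
972 s / 60 = 16.20 minutes.

16.20 minutes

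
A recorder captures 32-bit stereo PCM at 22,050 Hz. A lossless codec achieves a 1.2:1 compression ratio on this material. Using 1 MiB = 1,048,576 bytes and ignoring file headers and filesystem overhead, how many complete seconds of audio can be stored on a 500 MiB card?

Uncompressed byte rate = 22,050 × 4 × 2 = 176,400 bytes/s.
After 1.2:1 compression, effective rate ≈ 147000 bytes/s.
Capacity = 500 × 1,048,576 = 524,288,000 bytes.
524,288,000 / effective rate ≈ 3566.59 s → 3,566 seconds.

3,566 seconds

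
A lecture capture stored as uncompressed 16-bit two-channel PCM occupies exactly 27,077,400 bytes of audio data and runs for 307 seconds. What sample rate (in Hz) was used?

22,050 Hz

Bytes = sample_rate × seconds × bytes_per_sample × channels.
sample_rate = 27,077,400 / (307 × 2 × 2) = 27,077,400 / 1,228 = 22,050 Hz.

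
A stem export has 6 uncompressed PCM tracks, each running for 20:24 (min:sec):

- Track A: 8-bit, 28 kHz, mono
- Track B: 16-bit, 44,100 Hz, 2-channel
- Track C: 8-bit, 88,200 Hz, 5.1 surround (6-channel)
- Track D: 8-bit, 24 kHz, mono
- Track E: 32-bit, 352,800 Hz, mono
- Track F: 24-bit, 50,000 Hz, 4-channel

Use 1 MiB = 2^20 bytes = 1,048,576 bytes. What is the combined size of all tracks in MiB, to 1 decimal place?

20:24 (min:sec) = 1,224 s.
Track A: 28,000 × 1,224 × 1 × 1 = 34,272,000 bytes.
Track B: 44,100 × 1,224 × 2 × 2 = 215,913,600 bytes.
Track C: 88,200 × 1,224 × 1 × 6 = 647,740,800 bytes.
Track D: 24,000 × 1,224 × 1 × 1 = 29,376,000 bytes.
Track E: 352,800 × 1,224 × 4 × 1 = 1,727,308,800 bytes.
Track F: 50,000 × 1,224 × 3 × 4 = 734,400,000 bytes.
Total = 3,389,011,200 bytes = 3232.0 MiB.

3232.0 MiB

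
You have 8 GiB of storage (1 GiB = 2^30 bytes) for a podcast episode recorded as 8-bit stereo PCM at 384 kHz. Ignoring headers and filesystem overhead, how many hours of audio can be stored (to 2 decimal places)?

Uncompressed byte rate = 384,000 × 1 × 2 = 768,000 bytes/s.
Capacity = 8 × 1,073,741,824 = 8,589,934,592 bytes.
8,589,934,592 / 768,000 ≈ 11184.81 s → 3.11 hours.

3.11 hours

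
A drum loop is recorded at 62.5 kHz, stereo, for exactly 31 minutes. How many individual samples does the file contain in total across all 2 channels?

exactly 31 minutes = 1,860 s.
62,500 × 1,860 s × 2 ch = 232,500,000 samples.

232,500,000 samples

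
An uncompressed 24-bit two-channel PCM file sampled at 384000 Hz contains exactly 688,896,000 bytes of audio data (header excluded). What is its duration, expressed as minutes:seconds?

4:59

Byte rate = 384,000 × 3 × 2 = 2,304,000 bytes/s.
Duration = 688,896,000 / 2,304,000 = 299 s.
299 s = 4:59.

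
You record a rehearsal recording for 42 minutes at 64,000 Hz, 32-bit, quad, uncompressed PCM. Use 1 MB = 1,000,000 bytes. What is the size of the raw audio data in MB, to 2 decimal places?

2580.48 MB

Duration = 42 minutes = 2,520 s.
Bytes = 64,000 samples/s × 2,520 s × 4 bytes/sample × 4 ch = 2,580,480,000 bytes.
2,580,480,000 / 1,000,000 = 2580.48 MB.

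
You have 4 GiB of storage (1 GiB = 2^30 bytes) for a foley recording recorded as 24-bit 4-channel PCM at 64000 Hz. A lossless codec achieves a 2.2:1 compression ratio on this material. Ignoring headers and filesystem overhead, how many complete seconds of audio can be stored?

Uncompressed byte rate = 64,000 × 3 × 4 = 768,000 bytes/s.
After 2.2:1 compression, effective rate ≈ 349090.91 bytes/s.
Capacity = 4 × 1,073,741,824 = 4,294,967,296 bytes.
4,294,967,296 / effective rate ≈ 12303.29 s → 12,303 seconds.

12,303 seconds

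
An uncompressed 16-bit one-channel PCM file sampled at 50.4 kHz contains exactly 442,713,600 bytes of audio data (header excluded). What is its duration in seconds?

Byte rate = 50,400 × 2 × 1 = 100,800 bytes/s.
Duration = 442,713,600 / 100,800 = 4,392 s.

4,392 seconds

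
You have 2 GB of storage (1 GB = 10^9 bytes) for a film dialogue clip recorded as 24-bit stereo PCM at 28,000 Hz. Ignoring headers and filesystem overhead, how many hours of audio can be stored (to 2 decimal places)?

3.31 hours

Uncompressed byte rate = 28,000 × 3 × 2 = 168,000 bytes/s.
Capacity = 2 × 1,000,000,000 = 2,000,000,000 bytes.
2,000,000,000 / 168,000 ≈ 11904.76 s → 3.31 hours.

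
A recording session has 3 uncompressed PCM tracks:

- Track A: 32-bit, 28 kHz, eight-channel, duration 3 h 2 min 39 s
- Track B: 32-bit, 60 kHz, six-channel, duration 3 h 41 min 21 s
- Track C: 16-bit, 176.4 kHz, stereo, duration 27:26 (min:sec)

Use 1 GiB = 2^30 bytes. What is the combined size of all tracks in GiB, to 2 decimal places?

Track A: 3 h 2 min 39 s = 10,959 s; 28,000 × 10,959 × 4 × 8 = 9,819,264,000 bytes.
Track B: 3 h 41 min 21 s = 13,281 s; 60,000 × 13,281 × 4 × 6 = 19,124,640,000 bytes.
Track C: 27:26 (min:sec) = 1,646 s; 176,400 × 1,646 × 2 × 2 = 1,161,417,600 bytes.
Total = 30,105,321,600 bytes = 28.04 GiB.

28.04 GiB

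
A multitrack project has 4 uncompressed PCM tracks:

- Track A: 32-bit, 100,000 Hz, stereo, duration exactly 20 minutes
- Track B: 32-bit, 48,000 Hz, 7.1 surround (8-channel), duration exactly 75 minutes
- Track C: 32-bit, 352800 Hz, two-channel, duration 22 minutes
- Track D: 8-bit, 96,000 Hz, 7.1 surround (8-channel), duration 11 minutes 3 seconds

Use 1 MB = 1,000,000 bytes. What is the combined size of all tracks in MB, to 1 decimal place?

12106.8 MB

Track A: exactly 20 minutes = 1,200 s; 100,000 × 1,200 × 4 × 2 = 960,000,000 bytes.
Track B: exactly 75 minutes = 4,500 s; 48,000 × 4,500 × 4 × 8 = 6,912,000,000 bytes.
Track C: 22 minutes = 1,320 s; 352,800 × 1,320 × 4 × 2 = 3,725,568,000 bytes.
Track D: 11 minutes 3 seconds = 663 s; 96,000 × 663 × 1 × 8 = 509,184,000 bytes.
Total = 12,106,752,000 bytes = 12106.8 MB.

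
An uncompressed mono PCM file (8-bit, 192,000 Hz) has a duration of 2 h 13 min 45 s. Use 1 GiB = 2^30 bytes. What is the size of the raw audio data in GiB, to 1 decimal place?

Duration = 2 h 13 min 45 s = 8,025 s.
Bytes = 192,000 samples/s × 8,025 s × 1 bytes/sample × 1 ch = 1,540,800,000 bytes.
1,540,800,000 / 1,073,741,824 = 1.4 GiB.

1.4 GiB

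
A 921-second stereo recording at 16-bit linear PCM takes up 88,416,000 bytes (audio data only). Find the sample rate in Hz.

24,000 Hz

Bytes = sample_rate × seconds × bytes_per_sample × channels.
sample_rate = 88,416,000 / (921 × 2 × 2) = 88,416,000 / 3,684 = 24,000 Hz.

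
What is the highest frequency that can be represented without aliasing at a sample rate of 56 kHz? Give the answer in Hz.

28,000 Hz

Nyquist frequency = sample rate / 2 = 56,000 / 2 = 28,000 Hz.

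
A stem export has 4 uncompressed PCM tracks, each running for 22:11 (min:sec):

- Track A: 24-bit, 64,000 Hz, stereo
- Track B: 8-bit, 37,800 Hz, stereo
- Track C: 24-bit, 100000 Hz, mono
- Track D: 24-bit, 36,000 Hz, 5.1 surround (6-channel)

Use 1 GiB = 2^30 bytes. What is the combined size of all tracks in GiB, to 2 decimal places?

22:11 (min:sec) = 1,331 s.
Track A: 64,000 × 1,331 × 3 × 2 = 511,104,000 bytes.
Track B: 37,800 × 1,331 × 1 × 2 = 100,623,600 bytes.
Track C: 100,000 × 1,331 × 3 × 1 = 399,300,000 bytes.
Track D: 36,000 × 1,331 × 3 × 6 = 862,488,000 bytes.
Total = 1,873,515,600 bytes = 1.74 GiB.

1.74 GiB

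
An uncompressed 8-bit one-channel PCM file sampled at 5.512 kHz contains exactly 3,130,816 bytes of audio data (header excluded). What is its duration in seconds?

568 seconds

Byte rate = 5,512 × 1 × 1 = 5,512 bytes/s.
Duration = 3,130,816 / 5,512 = 568 s.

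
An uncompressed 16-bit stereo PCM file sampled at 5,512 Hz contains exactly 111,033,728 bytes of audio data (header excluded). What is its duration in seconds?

5,036 seconds

Byte rate = 5,512 × 2 × 2 = 22,048 bytes/s.
Duration = 111,033,728 / 22,048 = 5,036 s.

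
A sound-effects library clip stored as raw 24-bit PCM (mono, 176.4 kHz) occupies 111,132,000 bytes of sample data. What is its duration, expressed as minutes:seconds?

3:30

Byte rate = 176,400 × 3 × 1 = 529,200 bytes/s.
Duration = 111,132,000 / 529,200 = 210 s.
210 s = 3:30.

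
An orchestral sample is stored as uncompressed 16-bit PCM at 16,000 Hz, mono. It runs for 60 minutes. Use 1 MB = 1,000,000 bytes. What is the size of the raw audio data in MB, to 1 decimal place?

115.2 MB

Duration = 60 minutes = 3,600 s.
Bytes = 16,000 samples/s × 3,600 s × 2 bytes/sample × 1 ch = 115,200,000 bytes.
115,200,000 / 1,000,000 = 115.2 MB.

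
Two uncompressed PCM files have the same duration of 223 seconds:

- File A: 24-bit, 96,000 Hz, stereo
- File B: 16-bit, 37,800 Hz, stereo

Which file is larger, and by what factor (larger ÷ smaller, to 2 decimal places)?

File A, by a factor of 3.81

File A: 96,000 × 3 × 2 = 576,000 bytes/s.
File B: 37,800 × 2 × 2 = 151,200 bytes/s.
File A is larger; ratio = 128,448,000 / 33,717,600 = 3.81.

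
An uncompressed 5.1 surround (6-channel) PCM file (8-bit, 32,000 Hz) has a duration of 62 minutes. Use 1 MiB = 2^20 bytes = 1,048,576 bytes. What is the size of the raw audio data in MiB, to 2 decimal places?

681.15 MiB

Duration = 62 minutes = 3,720 s.
Bytes = 32,000 samples/s × 3,720 s × 1 bytes/sample × 6 ch = 714,240,000 bytes.
714,240,000 / 1,048,576 = 681.15 MiB.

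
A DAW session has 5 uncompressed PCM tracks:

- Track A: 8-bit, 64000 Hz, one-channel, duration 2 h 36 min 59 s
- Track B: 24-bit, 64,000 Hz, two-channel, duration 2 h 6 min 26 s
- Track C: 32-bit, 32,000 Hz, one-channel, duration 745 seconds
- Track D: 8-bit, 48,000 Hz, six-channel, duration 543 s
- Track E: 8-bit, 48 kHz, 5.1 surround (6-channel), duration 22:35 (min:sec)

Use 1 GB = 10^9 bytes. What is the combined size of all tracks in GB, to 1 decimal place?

Track A: 2 h 36 min 59 s = 9,419 s; 64,000 × 9,419 × 1 × 1 = 602,816,000 bytes.
Track B: 2 h 6 min 26 s = 7,586 s; 64,000 × 7,586 × 3 × 2 = 2,913,024,000 bytes.
Track C: 32,000 × 745 × 4 × 1 = 95,360,000 bytes.
Track D: 48,000 × 543 × 1 × 6 = 156,384,000 bytes.
Track E: 22:35 (min:sec) = 1,355 s; 48,000 × 1,355 × 1 × 6 = 390,240,000 bytes.
Total = 4,157,824,000 bytes = 4.2 GB.

4.2 GB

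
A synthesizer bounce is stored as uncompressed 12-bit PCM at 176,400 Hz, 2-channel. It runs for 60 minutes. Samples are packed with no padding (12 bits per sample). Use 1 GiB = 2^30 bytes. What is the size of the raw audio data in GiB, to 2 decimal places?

1.77 GiB

Duration = 60 minutes = 3,600 s.
Bits = 176,400 × 3,600 × 12 × 2 = 15,240,960,000 bits = 1,905,120,000 bytes.
1,905,120,000 / 1,073,741,824 = 1.77 GiB.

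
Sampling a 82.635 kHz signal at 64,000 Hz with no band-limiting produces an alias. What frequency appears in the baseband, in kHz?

Nyquist = 64,000/2 = 32,000 Hz; 82,635 Hz exceeds it.
Alias = |82,635 − 1×64,000| = |82,635 − 64,000| = 18,635 Hz = 18.635 kHz.

18.635 kHz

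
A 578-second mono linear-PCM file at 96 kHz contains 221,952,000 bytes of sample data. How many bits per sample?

Bytes per sample = 221,952,000 / (96,000 × 578 × 1) = 221,952,000 / 55,488,000 = 4.
Bit depth = 4 × 8 = 32 bits.

32 bits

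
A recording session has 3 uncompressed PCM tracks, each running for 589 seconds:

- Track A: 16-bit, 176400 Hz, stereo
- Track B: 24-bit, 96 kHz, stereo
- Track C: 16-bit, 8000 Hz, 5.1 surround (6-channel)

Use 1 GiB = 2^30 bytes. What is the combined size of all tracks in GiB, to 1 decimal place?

Track A: 176,400 × 589 × 2 × 2 = 415,598,400 bytes.
Track B: 96,000 × 589 × 3 × 2 = 339,264,000 bytes.
Track C: 8,000 × 589 × 2 × 6 = 56,544,000 bytes.
Total = 811,406,400 bytes = 0.8 GiB.

0.8 GiB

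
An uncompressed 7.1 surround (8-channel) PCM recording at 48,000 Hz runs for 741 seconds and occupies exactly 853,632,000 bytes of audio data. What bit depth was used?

24 bits

Bytes per sample = 853,632,000 / (48,000 × 741 × 8) = 853,632,000 / 284,544,000 = 3.
Bit depth = 3 × 8 = 24 bits.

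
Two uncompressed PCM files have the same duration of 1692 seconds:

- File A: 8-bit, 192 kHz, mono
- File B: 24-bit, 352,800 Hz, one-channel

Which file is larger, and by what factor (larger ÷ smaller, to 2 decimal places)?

File B, by a factor of 5.51

File A: 192,000 × 1 × 1 = 192,000 bytes/s.
File B: 352,800 × 3 × 1 = 1,058,400 bytes/s.
File B is larger; ratio = 1,790,812,800 / 324,864,000 = 5.51.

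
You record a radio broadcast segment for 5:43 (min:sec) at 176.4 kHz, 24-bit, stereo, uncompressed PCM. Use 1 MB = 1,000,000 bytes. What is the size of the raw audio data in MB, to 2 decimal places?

363.03 MB

Duration = 5:43 (min:sec) = 343 s.
Bytes = 176,400 samples/s × 343 s × 3 bytes/sample × 2 ch = 363,031,200 bytes.
363,031,200 / 1,000,000 = 363.03 MB.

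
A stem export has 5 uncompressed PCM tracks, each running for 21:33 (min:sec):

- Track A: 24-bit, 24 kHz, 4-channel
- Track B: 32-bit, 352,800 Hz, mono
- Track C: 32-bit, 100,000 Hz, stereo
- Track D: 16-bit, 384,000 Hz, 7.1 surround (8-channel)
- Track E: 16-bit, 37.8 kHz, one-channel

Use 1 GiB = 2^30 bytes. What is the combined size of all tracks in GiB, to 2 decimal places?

10.50 GiB

21:33 (min:sec) = 1,293 s.
Track A: 24,000 × 1,293 × 3 × 4 = 372,384,000 bytes.
Track B: 352,800 × 1,293 × 4 × 1 = 1,824,681,600 bytes.
Track C: 100,000 × 1,293 × 4 × 2 = 1,034,400,000 bytes.
Track D: 384,000 × 1,293 × 2 × 8 = 7,944,192,000 bytes.
Track E: 37,800 × 1,293 × 2 × 1 = 97,750,800 bytes.
Total = 11,273,408,400 bytes = 10.50 GiB.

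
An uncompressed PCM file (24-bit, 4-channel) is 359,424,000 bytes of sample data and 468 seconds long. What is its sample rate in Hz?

64,000 Hz

Bytes = sample_rate × seconds × bytes_per_sample × channels.
sample_rate = 359,424,000 / (468 × 3 × 4) = 359,424,000 / 5,616 = 64,000 Hz.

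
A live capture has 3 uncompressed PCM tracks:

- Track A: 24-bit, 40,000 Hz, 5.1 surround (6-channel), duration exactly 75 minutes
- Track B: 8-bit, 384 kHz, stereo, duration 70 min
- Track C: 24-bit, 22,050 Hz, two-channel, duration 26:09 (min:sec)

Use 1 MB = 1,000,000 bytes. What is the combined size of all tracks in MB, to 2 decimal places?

Track A: exactly 75 minutes = 4,500 s; 40,000 × 4,500 × 3 × 6 = 3,240,000,000 bytes.
Track B: 70 min = 4,200 s; 384,000 × 4,200 × 1 × 2 = 3,225,600,000 bytes.
Track C: 26:09 (min:sec) = 1,569 s; 22,050 × 1,569 × 3 × 2 = 207,578,700 bytes.
Total = 6,673,178,700 bytes = 6673.18 MB.

6673.18 MB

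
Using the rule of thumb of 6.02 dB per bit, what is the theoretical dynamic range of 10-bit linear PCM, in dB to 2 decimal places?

60.20 dB

10 × 6.02 = 60.20 dB.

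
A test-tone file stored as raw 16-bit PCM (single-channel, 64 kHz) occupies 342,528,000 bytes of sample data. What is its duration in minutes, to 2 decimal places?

Byte rate = 64,000 × 2 × 1 = 128,000 bytes/s.
Duration = 342,528,000 / 128,000 = 2,676 s.
2,676 s / 60 = 44.60 minutes.

44.60 minutes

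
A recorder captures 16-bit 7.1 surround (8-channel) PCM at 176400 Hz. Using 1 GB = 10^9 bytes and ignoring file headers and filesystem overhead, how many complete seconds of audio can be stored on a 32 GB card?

Uncompressed byte rate = 176,400 × 2 × 8 = 2,822,400 bytes/s.
Capacity = 32 × 1,000,000,000 = 32,000,000,000 bytes.
32,000,000,000 / 2,822,400 ≈ 11337.87 s → 11,337 seconds.

11,337 seconds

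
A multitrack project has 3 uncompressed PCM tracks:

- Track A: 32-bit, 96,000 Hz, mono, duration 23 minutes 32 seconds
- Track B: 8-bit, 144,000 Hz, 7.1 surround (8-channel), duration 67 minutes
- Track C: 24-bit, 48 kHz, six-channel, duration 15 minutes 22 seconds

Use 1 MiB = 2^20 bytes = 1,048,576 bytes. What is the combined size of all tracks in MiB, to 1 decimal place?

Track A: 23 minutes 32 seconds = 1,412 s; 96,000 × 1,412 × 4 × 1 = 542,208,000 bytes.
Track B: 67 minutes = 4,020 s; 144,000 × 4,020 × 1 × 8 = 4,631,040,000 bytes.
Track C: 15 minutes 22 seconds = 922 s; 48,000 × 922 × 3 × 6 = 796,608,000 bytes.
Total = 5,969,856,000 bytes = 5693.3 MiB.

5693.3 MiB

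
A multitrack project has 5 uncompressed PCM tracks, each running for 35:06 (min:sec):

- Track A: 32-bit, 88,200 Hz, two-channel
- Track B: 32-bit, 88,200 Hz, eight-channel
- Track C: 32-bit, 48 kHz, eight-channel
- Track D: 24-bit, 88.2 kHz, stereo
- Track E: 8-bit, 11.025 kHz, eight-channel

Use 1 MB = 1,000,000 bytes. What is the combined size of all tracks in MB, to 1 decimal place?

11965.0 MB

35:06 (min:sec) = 2,106 s.
Track A: 88,200 × 2,106 × 4 × 2 = 1,485,993,600 bytes.
Track B: 88,200 × 2,106 × 4 × 8 = 5,943,974,400 bytes.
Track C: 48,000 × 2,106 × 4 × 8 = 3,234,816,000 bytes.
Track D: 88,200 × 2,106 × 3 × 2 = 1,114,495,200 bytes.
Track E: 11,025 × 2,106 × 1 × 8 = 185,749,200 bytes.
Total = 11,965,028,400 bytes = 11965.0 MB.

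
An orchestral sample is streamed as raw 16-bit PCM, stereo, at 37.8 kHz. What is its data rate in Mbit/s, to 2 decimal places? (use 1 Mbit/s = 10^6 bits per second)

Bit rate = 37,800 × 16 × 2 = 1,209,600 bits/s.
= 1.21 Mbit/s.

1.21 Mbit/s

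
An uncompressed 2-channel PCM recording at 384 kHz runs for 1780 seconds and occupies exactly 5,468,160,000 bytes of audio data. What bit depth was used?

32 bits

Bytes per sample = 5,468,160,000 / (384,000 × 1,780 × 2) = 5,468,160,000 / 1,367,040,000 = 4.
Bit depth = 4 × 8 = 32 bits.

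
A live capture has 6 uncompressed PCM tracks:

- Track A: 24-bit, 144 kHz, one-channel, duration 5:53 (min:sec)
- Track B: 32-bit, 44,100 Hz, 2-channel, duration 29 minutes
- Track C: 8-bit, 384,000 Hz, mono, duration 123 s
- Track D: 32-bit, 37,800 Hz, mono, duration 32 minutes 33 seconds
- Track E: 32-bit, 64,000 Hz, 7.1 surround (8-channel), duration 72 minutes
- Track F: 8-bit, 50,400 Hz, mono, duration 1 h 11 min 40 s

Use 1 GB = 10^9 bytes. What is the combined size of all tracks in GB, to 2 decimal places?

10.17 GB

Track A: 5:53 (min:sec) = 353 s; 144,000 × 353 × 3 × 1 = 152,496,000 bytes.
Track B: 29 minutes = 1,740 s; 44,100 × 1,740 × 4 × 2 = 613,872,000 bytes.
Track C: 384,000 × 123 × 1 × 1 = 47,232,000 bytes.
Track D: 32 minutes 33 seconds = 1,953 s; 37,800 × 1,953 × 4 × 1 = 295,293,600 bytes.
Track E: 72 minutes = 4,320 s; 64,000 × 4,320 × 4 × 8 = 8,847,360,000 bytes.
Track F: 1 h 11 min 40 s = 4,300 s; 50,400 × 4,300 × 1 × 1 = 216,720,000 bytes.
Total = 10,172,973,600 bytes = 10.17 GB.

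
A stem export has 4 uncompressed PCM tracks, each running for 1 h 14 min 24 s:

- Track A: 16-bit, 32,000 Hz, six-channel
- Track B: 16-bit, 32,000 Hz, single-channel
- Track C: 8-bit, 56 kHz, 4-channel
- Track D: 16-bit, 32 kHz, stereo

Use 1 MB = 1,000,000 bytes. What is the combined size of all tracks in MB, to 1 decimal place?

3571.2 MB

1 h 14 min 24 s = 4,464 s.
Track A: 32,000 × 4,464 × 2 × 6 = 1,714,176,000 bytes.
Track B: 32,000 × 4,464 × 2 × 1 = 285,696,000 bytes.
Track C: 56,000 × 4,464 × 1 × 4 = 999,936,000 bytes.
Track D: 32,000 × 4,464 × 2 × 2 = 571,392,000 bytes.
Total = 3,571,200,000 bytes = 3571.2 MB.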